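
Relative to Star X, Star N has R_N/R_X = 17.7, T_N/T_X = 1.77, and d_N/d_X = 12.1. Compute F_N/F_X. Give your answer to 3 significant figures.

21.0

L_N/L_X = (R_N/R_X)²(T_N/T_X)⁴ = (17.7)² × (1.77)⁴ = 3075.
F_N/F_X = (L_N/L_X)/(d_N/d_X)² = 3075 / (12.1)² = 21.00.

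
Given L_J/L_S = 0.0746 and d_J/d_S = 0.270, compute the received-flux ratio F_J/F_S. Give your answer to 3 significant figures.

1.02

F = L/(4πd²), so F_J/F_S = (L_J/L_S) / (d_J/d_S)²
= 0.0746 / (0.270)² = 0.0746 / 0.07290 = 1.023.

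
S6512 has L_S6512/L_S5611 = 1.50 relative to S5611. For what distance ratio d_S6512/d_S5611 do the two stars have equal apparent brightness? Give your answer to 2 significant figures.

Equal flux requires L_S6512/d_S6512² = L_S5611/d_S5611², so d_S6512/d_S5611 = √(L_S6512/L_S5611)
= √(1.50) = 1.225.

1.2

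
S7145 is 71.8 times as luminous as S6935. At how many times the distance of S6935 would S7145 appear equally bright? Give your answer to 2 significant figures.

8.5

Equal flux requires L_S7145/d_S7145² = L_S6935/d_S6935², so d_S7145/d_S6935 = √(L_S7145/L_S6935)
= √(71.8) = 8.473.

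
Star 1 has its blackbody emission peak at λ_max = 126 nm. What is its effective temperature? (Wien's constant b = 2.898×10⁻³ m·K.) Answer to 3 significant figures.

2.30×10^4 K

T = b/λ_max = 2.898×10⁻³ / (126×10⁻⁹) = 2.300×10^4 K.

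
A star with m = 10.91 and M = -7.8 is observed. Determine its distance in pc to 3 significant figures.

5.52×10^4 pc

m − M = 5 log₁₀(d/10 pc)
10.91 − (-7.8) = 18.71 = 5 log₁₀(d/10)
d = 10 × 10^(18.71/5) = 10 × 10^3.742 = 5.521×10^4 pc.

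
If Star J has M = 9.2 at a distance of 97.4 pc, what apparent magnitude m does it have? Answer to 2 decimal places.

m = M + 5 log₁₀(d/10 pc) = 9.2 + 5 log₁₀(97.4/10)
  = 9.2 + 5 × 0.989 = 9.2 + 4.94 = 14.14.

14.14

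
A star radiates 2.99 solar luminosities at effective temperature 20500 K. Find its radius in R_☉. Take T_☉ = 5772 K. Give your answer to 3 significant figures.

0.137 R_☉

R/R_☉ = √(L/L_☉) / (T/T_☉)² = √(2.99) / (3.552)²
       = 1.729 / 12.61 = 0.1371.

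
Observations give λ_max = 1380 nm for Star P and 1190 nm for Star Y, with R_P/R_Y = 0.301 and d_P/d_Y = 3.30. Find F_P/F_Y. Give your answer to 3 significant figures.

Wien's law: T_P/T_Y = λ_Y/λ_P = 1190/1380 = 0.8623.
L_P/L_Y = (R_P/R_Y)²(T_P/T_Y)⁴ = (0.301)²(0.8623)⁴ = 0.05010.
F_P/F_Y = (L_P/L_Y)/(d_P/d_Y)² = 0.05010/(3.30)² = 0.004600.

0.00460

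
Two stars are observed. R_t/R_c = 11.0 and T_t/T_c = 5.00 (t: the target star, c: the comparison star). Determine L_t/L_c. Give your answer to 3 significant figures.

7.56×10^4

From the Stefan–Boltzmann law, L ∝ R²T⁴, so
L_t/L_c = (R_t/R_c)² (T_t/T_c)⁴ = (11.0)² × (5.00)⁴ = 121.0 × 625.0 = 7.562×10^4.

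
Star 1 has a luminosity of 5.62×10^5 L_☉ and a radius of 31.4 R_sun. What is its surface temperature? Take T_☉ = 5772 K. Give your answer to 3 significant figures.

T/T_☉ = (L/L_☉)^(1/4) / (R/R_☉)^(1/2)
T = 5772 × (5.62×10^5)^(1/4) / √(31.4) = 5772 × 27.38 / 5.604 = 2.820×10^4 K.

2.82×10^4 K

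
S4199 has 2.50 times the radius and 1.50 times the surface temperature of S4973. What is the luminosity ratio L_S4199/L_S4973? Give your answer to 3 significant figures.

From the Stefan–Boltzmann law, L ∝ R²T⁴, so
L_S4199/L_S4973 = (R_S4199/R_S4973)² (T_S4199/T_S4973)⁴ = (2.50)² × (1.50)⁴ = 6.250 × 5.062 = 31.64.

31.6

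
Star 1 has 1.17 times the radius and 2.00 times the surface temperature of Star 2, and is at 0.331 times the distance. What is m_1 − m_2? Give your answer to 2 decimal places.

L_1/L_2 = (1.17)²(2.00)⁴ = 21.90.
F_1/F_2 = (L_1/L_2)/(d_1/d_2)² = 21.90/0.1096 = 199.9.
m_1 − m_2 = −2.5 log₁₀(199.9) = -5.75.

-5.75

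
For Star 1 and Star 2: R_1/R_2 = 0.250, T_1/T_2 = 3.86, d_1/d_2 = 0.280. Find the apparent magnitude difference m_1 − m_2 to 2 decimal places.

L_1/L_2 = (0.250)²(3.86)⁴ = 13.87.
F_1/F_2 = (L_1/L_2)/(d_1/d_2)² = 13.87/0.07840 = 177.0.
m_1 − m_2 = −2.5 log₁₀(177.0) = -5.62.

-5.62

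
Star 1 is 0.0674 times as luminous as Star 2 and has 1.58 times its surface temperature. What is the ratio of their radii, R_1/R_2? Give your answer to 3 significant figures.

L ∝ R²T⁴ gives R ∝ √L / T², so
R_1/R_2 = √(0.0674) / (1.58)² = 0.2596 / 2.496 = 0.1040.

0.104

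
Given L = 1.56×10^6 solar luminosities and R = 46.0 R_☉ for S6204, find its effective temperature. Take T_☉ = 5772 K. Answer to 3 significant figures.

3.01×10^4 K

T/T_☉ = (L/L_☉)^(1/4) / (R/R_☉)^(1/2)
T = 5772 × (1.56×10^6)^(1/4) / √(46.0) = 5772 × 35.34 / 6.782 = 3.008×10^4 K.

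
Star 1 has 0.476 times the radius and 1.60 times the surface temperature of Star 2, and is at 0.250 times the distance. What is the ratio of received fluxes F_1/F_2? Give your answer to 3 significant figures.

L_1/L_2 = (R_1/R_2)²(T_1/T_2)⁴ = (0.476)² × (1.60)⁴ = 1.485.
F_1/F_2 = (L_1/L_2)/(d_1/d_2)² = 1.485 / (0.250)² = 23.76.

23.8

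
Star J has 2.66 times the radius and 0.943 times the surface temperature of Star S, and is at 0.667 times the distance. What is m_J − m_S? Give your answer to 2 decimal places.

L_J/L_S = (2.66)²(0.943)⁴ = 5.595.
F_J/F_S = (L_J/L_S)/(d_J/d_S)² = 5.595/0.4449 = 12.58.
m_J − m_S = −2.5 log₁₀(12.58) = -2.75.

-2.75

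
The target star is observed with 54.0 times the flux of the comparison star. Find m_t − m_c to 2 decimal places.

-4.33

m_t − m_c = −2.5 log₁₀(F_t/F_c) = −2.5 log₁₀(54.0) = −2.5 × (1.732) = -4.331.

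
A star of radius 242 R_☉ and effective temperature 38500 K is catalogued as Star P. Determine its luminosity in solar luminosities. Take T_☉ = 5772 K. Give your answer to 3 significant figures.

1.16×10^8 solar luminosities

L/L_☉ = (R/R_☉)² (T/T_☉)⁴ = (242)² × (38500/5772)⁴
       = 5.856×10^4 × (6.670)⁴ = 5.856×10^4 × 1979 = 1.159×10^8.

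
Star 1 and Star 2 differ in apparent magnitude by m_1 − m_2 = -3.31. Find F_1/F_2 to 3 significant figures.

21.1

F_1/F_2 = 10^(−(m_1 − m_2)/2.5) = 10^(3.31/2.5) = 10^1.324 = 21.09.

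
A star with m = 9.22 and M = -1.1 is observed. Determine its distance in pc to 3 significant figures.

1.16×10^3 pc

m − M = 5 log₁₀(d/10 pc)
9.22 − (-1.1) = 10.32 = 5 log₁₀(d/10)
d = 10 × 10^(10.32/5) = 10 × 10^2.064 = 1159 pc.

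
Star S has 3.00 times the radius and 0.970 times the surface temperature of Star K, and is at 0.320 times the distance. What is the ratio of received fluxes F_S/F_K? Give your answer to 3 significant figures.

77.8

L_S/L_K = (R_S/R_K)²(T_S/T_K)⁴ = (3.00)² × (0.970)⁴ = 7.968.
F_S/F_K = (L_S/L_K)/(d_S/d_K)² = 7.968 / (0.320)² = 77.81.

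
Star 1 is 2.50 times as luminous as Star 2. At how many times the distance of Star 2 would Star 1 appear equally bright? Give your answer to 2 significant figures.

Equal flux requires L_1/d_1² = L_2/d_2², so d_1/d_2 = √(L_1/L_2)
= √(2.50) = 1.581.

1.6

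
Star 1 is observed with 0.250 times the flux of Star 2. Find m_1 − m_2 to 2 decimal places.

1.51

m_1 − m_2 = −2.5 log₁₀(F_1/F_2) = −2.5 log₁₀(0.250) = −2.5 × (-0.602) = 1.505.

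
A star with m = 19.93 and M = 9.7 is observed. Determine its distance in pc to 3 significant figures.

1.11×10^3 pc

m − M = 5 log₁₀(d/10 pc)
19.93 − (9.7) = 10.23 = 5 log₁₀(d/10)
d = 10 × 10^(10.23/5) = 10 × 10^2.046 = 1112 pc.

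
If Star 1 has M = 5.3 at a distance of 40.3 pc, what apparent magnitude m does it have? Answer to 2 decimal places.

8.33

m = M + 5 log₁₀(d/10 pc) = 5.3 + 5 log₁₀(40.3/10)
  = 5.3 + 5 × 0.605 = 5.3 + 3.03 = 8.33.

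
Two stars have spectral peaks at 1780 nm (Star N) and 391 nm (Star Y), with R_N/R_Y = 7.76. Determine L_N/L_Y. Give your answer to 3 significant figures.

0.140

Wien's law gives T ∝ 1/λ_max, so T_N/T_Y = λ_Y/λ_N = 391/1780 = 0.2197.
Then L ∝ R²T⁴ gives L_N/L_Y = (7.76)² × (0.2197)⁴ = 60.22 × 0.002328 = 0.1402.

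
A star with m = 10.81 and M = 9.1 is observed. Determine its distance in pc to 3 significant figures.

m − M = 5 log₁₀(d/10 pc)
10.81 − (9.1) = 1.71 = 5 log₁₀(d/10)
d = 10 × 10^(1.71/5) = 10 × 10^0.342 = 21.98 pc.

22.0 pc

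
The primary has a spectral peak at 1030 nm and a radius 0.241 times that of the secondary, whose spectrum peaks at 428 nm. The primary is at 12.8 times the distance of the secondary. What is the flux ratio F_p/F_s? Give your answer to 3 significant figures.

1.06×10^-5

Wien's law: T_p/T_s = λ_s/λ_p = 428/1030 = 0.4155.
L_p/L_s = (R_p/R_s)²(T_p/T_s)⁴ = (0.241)²(0.4155)⁴ = 0.001732.
F_p/F_s = (L_p/L_s)/(d_p/d_s)² = 0.001732/(12.8)² = 1.057×10^-5.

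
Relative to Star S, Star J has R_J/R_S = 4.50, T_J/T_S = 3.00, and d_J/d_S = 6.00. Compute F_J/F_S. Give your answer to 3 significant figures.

L_J/L_S = (R_J/R_S)²(T_J/T_S)⁴ = (4.50)² × (3.00)⁴ = 1640.
F_J/F_S = (L_J/L_S)/(d_J/d_S)² = 1640 / (6.00)² = 45.56.

45.6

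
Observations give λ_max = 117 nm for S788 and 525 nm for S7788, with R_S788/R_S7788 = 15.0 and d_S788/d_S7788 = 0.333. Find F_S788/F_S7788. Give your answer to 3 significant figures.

Wien's law: T_S788/T_S7788 = λ_S7788/λ_S788 = 525/117 = 4.487.
L_S788/L_S7788 = (R_S788/R_S7788)²(T_S788/T_S7788)⁴ = (15.0)²(4.487)⁴ = 9.122×10^4.
F_S788/F_S7788 = (L_S788/L_S7788)/(d_S788/d_S7788)² = 9.122×10^4/(0.333)² = 8.226×10^5.

8.23×10^5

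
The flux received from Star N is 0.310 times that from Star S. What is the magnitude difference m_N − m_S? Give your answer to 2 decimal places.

1.27

m_N − m_S = −2.5 log₁₀(F_N/F_S) = −2.5 log₁₀(0.310) = −2.5 × (-0.509) = 1.272.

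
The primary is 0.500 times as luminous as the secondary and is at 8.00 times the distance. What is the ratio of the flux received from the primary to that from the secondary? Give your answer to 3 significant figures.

F = L/(4πd²), so F_p/F_s = (L_p/L_s) / (d_p/d_s)²
= 0.500 / (8.00)² = 0.500 / 64.00 = 0.007812.

0.00781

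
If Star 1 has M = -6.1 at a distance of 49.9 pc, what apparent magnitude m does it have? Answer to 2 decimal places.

m = M + 5 log₁₀(d/10 pc) = -6.1 + 5 log₁₀(49.9/10)
  = -6.1 + 5 × 0.698 = -6.1 + 3.49 = -2.61.

-2.61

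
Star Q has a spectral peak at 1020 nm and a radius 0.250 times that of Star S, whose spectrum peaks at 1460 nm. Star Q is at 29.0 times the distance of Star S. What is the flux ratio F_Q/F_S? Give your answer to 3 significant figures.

3.12×10^-4

Wien's law: T_Q/T_S = λ_S/λ_Q = 1460/1020 = 1.431.
L_Q/L_S = (R_Q/R_S)²(T_Q/T_S)⁴ = (0.250)²(1.431)⁴ = 0.2624.
F_Q/F_S = (L_Q/L_S)/(d_Q/d_S)² = 0.2624/(29.0)² = 3.120×10^-4.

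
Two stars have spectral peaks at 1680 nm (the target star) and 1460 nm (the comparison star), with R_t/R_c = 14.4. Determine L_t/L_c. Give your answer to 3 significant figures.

118

Wien's law gives T ∝ 1/λ_max, so T_t/T_c = λ_c/λ_t = 1460/1680 = 0.8690.
Then L ∝ R²T⁴ gives L_t/L_c = (14.4)² × (0.8690)⁴ = 207.4 × 0.5704 = 118.3.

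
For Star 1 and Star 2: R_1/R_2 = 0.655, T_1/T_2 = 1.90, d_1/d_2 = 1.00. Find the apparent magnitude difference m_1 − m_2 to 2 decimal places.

L_1/L_2 = (0.655)²(1.90)⁴ = 5.591.
F_1/F_2 = (L_1/L_2)/(d_1/d_2)² = 5.591/1.000 = 5.591.
m_1 − m_2 = −2.5 log₁₀(5.591) = -1.87.

-1.87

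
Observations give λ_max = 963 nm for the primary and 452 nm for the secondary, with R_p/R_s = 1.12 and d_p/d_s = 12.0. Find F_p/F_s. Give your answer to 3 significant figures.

Wien's law: T_p/T_s = λ_s/λ_p = 452/963 = 0.4694.
L_p/L_s = (R_p/R_s)²(T_p/T_s)⁴ = (1.12)²(0.4694)⁴ = 0.06088.
F_p/F_s = (L_p/L_s)/(d_p/d_s)² = 0.06088/(12.0)² = 4.228×10^-4.

4.23×10^-4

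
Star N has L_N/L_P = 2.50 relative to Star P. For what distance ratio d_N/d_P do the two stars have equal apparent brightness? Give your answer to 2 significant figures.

Equal flux requires L_N/d_N² = L_P/d_P², so d_N/d_P = √(L_N/L_P)
= √(2.50) = 1.581.

1.6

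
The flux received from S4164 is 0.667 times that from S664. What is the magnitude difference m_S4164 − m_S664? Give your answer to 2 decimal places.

0.44

m_S4164 − m_S664 = −2.5 log₁₀(F_S4164/F_S664) = −2.5 log₁₀(0.667) = −2.5 × (-0.176) = 0.440.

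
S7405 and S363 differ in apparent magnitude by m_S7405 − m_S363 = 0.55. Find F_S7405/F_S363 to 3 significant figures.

0.603

F_S7405/F_S363 = 10^(−(m_S7405 − m_S363)/2.5) = 10^(-0.55/2.5) = 10^-0.220 = 0.6026.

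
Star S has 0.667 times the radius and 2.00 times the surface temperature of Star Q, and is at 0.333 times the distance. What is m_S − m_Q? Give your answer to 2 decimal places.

L_S/L_Q = (0.667)²(2.00)⁴ = 7.118.
F_S/F_Q = (L_S/L_Q)/(d_S/d_Q)² = 7.118/0.1109 = 64.19.
m_S − m_Q = −2.5 log₁₀(64.19) = -4.52.

-4.52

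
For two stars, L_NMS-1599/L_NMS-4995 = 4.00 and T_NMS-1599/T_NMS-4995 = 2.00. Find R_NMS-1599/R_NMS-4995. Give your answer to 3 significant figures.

L ∝ R²T⁴ gives R ∝ √L / T², so
R_NMS-1599/R_NMS-4995 = √(4.00) / (2.00)² = 2.000 / 4.000 = 0.5000.

0.500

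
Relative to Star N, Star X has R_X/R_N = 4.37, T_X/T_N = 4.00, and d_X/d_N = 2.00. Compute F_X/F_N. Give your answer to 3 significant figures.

L_X/L_N = (R_X/R_N)²(T_X/T_N)⁴ = (4.37)² × (4.00)⁴ = 4889.
F_X/F_N = (L_X/L_N)/(d_X/d_N)² = 4889 / (2.00)² = 1222.

1.22×10^3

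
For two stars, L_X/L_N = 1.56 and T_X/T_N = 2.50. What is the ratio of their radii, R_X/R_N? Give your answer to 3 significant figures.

0.200

L ∝ R²T⁴ gives R ∝ √L / T², so
R_X/R_N = √(1.56) / (2.50)² = 1.249 / 6.250 = 0.1998.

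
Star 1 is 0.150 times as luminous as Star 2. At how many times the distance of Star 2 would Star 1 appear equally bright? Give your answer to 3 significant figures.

0.387

Equal flux requires L_1/d_1² = L_2/d_2², so d_1/d_2 = √(L_1/L_2)
= √(0.150) = 0.3873.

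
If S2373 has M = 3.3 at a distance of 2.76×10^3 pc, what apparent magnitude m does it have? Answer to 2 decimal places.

m = M + 5 log₁₀(d/10 pc) = 3.3 + 5 log₁₀(2.76×10^3/10)
  = 3.3 + 5 × 2.441 = 3.3 + 12.20 = 15.50.

15.50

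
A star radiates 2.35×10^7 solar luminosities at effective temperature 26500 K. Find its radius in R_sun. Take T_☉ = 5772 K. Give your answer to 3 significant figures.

230 R_sun

R/R_☉ = √(L/L_☉) / (T/T_☉)² = √(2.35×10^7) / (4.591)²
       = 4848 / 21.08 = 230.0.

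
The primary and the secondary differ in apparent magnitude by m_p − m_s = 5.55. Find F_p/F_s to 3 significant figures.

F_p/F_s = 10^(−(m_p − m_s)/2.5) = 10^(-5.55/2.5) = 10^-2.220 = 0.006026.

0.00603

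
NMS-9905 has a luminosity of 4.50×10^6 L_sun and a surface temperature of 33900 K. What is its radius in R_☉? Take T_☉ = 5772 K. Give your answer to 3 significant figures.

R/R_☉ = √(L/L_☉) / (T/T_☉)² = √(4.50×10^6) / (5.873)²
       = 2121 / 34.49 = 61.50.

61.5 R_☉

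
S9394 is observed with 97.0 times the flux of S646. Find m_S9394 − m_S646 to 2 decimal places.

-4.97

m_S9394 − m_S646 = −2.5 log₁₀(F_S9394/F_S646) = −2.5 log₁₀(97.0) = −2.5 × (1.987) = -4.967.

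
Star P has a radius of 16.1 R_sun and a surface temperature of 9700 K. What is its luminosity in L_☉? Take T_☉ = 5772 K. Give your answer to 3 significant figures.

L/L_☉ = (R/R_☉)² (T/T_☉)⁴ = (16.1)² × (9700/5772)⁴
       = 259.2 × (1.681)⁴ = 259.2 × 7.976 = 2067.

2.07×10^3 L_☉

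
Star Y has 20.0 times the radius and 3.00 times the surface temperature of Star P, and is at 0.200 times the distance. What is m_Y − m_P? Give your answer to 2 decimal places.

L_Y/L_P = (20.0)²(3.00)⁴ = 3.240×10^4.
F_Y/F_P = (L_Y/L_P)/(d_Y/d_P)² = 3.240×10^4/0.04000 = 8.100×10^5.
m_Y − m_P = −2.5 log₁₀(8.100×10^5) = -14.77.

-14.77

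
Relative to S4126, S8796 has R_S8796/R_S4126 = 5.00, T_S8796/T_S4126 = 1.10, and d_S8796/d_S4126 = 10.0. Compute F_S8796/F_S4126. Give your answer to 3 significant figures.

0.366

L_S8796/L_S4126 = (R_S8796/R_S4126)²(T_S8796/T_S4126)⁴ = (5.00)² × (1.10)⁴ = 36.60.
F_S8796/F_S4126 = (L_S8796/L_S4126)/(d_S8796/d_S4126)² = 36.60 / (10.0)² = 0.3660.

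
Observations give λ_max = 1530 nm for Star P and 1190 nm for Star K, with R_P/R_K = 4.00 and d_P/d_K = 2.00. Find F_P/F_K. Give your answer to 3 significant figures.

Wien's law: T_P/T_K = λ_K/λ_P = 1190/1530 = 0.7778.
L_P/L_K = (R_P/R_K)²(T_P/T_K)⁴ = (4.00)²(0.7778)⁴ = 5.855.
F_P/F_K = (L_P/L_K)/(d_P/d_K)² = 5.855/(2.00)² = 1.464.

1.46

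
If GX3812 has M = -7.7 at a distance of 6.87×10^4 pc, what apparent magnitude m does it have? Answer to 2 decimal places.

m = M + 5 log₁₀(d/10 pc) = -7.7 + 5 log₁₀(6.87×10^4/10)
  = -7.7 + 5 × 3.837 = -7.7 + 19.18 = 11.48.

11.48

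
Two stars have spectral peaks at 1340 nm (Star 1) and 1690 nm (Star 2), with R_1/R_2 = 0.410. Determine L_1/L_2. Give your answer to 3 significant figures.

Wien's law gives T ∝ 1/λ_max, so T_1/T_2 = λ_2/λ_1 = 1690/1340 = 1.261.
Then L ∝ R²T⁴ gives L_1/L_2 = (0.410)² × (1.261)⁴ = 0.1681 × 2.530 = 0.4253.

0.425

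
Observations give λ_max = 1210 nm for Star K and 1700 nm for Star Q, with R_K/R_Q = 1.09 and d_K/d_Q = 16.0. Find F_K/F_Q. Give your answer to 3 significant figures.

Wien's law: T_K/T_Q = λ_Q/λ_K = 1700/1210 = 1.405.
L_K/L_Q = (R_K/R_Q)²(T_K/T_Q)⁴ = (1.09)²(1.405)⁴ = 4.629.
F_K/F_Q = (L_K/L_Q)/(d_K/d_Q)² = 4.629/(16.0)² = 0.01808.

0.0181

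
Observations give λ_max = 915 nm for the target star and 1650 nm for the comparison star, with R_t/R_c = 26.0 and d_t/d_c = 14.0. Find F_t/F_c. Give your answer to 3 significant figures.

36.5

Wien's law: T_t/T_c = λ_c/λ_t = 1650/915 = 1.803.
L_t/L_c = (R_t/R_c)²(T_t/T_c)⁴ = (26.0)²(1.803)⁴ = 7148.
F_t/F_c = (L_t/L_c)/(d_t/d_c)² = 7148/(14.0)² = 36.47.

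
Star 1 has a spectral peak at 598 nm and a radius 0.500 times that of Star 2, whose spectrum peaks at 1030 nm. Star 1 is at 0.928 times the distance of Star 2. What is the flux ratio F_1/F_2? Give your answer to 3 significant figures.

2.55

Wien's law: T_1/T_2 = λ_2/λ_1 = 1030/598 = 1.722.
L_1/L_2 = (R_1/R_2)²(T_1/T_2)⁴ = (0.500)²(1.722)⁴ = 2.200.
F_1/F_2 = (L_1/L_2)/(d_1/d_2)² = 2.200/(0.928)² = 2.555.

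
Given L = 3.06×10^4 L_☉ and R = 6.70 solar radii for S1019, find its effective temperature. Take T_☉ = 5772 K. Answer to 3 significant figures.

2.95×10^4 K

T/T_☉ = (L/L_☉)^(1/4) / (R/R_☉)^(1/2)
T = 5772 × (3.06×10^4)^(1/4) / √(6.70) = 5772 × 13.23 / 2.588 = 2.949×10^4 K.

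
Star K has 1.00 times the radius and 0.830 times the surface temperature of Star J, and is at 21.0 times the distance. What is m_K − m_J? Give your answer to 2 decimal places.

7.42

L_K/L_J = (1.00)²(0.830)⁴ = 0.4746.
F_K/F_J = (L_K/L_J)/(d_K/d_J)² = 0.4746/441.0 = 0.001076.
m_K − m_J = −2.5 log₁₀(0.001076) = 7.42.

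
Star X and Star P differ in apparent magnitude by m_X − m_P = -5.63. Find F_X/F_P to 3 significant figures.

F_X/F_P = 10^(−(m_X − m_P)/2.5) = 10^(5.63/2.5) = 10^2.252 = 178.6.

179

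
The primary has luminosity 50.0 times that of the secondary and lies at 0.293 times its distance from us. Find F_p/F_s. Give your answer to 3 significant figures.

F = L/(4πd²), so F_p/F_s = (L_p/L_s) / (d_p/d_s)²
= 50.0 / (0.293)² = 50.0 / 0.08585 = 582.4.

582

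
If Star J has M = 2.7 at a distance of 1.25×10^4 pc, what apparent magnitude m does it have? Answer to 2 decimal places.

18.18

m = M + 5 log₁₀(d/10 pc) = 2.7 + 5 log₁₀(1.25×10^4/10)
  = 2.7 + 5 × 3.097 = 2.7 + 15.48 = 18.18.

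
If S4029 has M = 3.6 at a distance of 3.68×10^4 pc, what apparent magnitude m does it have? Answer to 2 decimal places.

m = M + 5 log₁₀(d/10 pc) = 3.6 + 5 log₁₀(3.68×10^4/10)
  = 3.6 + 5 × 3.566 = 3.6 + 17.83 = 21.43.

21.43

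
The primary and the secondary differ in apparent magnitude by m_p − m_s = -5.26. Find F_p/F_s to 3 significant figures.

127

F_p/F_s = 10^(−(m_p − m_s)/2.5) = 10^(5.26/2.5) = 10^2.104 = 127.1.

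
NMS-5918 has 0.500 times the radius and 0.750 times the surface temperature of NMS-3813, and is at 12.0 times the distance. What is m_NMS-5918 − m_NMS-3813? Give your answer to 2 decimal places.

8.15

L_NMS-5918/L_NMS-3813 = (0.500)²(0.750)⁴ = 0.07910.
F_NMS-5918/F_NMS-3813 = (L_NMS-5918/L_NMS-3813)/(d_NMS-5918/d_NMS-3813)² = 0.07910/144.0 = 5.493×10^-4.
m_NMS-5918 − m_NMS-3813 = −2.5 log₁₀(5.493×10^-4) = 8.15.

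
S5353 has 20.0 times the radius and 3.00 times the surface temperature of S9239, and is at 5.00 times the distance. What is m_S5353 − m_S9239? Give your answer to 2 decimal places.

-7.78

L_S5353/L_S9239 = (20.0)²(3.00)⁴ = 3.240×10^4.
F_S5353/F_S9239 = (L_S5353/L_S9239)/(d_S5353/d_S9239)² = 3.240×10^4/25.00 = 1296.
m_S5353 − m_S9239 = −2.5 log₁₀(1296) = -7.78.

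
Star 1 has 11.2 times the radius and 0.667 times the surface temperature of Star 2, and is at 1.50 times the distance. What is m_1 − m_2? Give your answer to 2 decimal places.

-2.61

L_1/L_2 = (11.2)²(0.667)⁴ = 24.83.
F_1/F_2 = (L_1/L_2)/(d_1/d_2)² = 24.83/2.250 = 11.03.
m_1 − m_2 = −2.5 log₁₀(11.03) = -2.61.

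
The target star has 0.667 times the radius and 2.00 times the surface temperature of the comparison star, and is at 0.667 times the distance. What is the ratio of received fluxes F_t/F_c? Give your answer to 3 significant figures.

L_t/L_c = (R_t/R_c)²(T_t/T_c)⁴ = (0.667)² × (2.00)⁴ = 7.118.
F_t/F_c = (L_t/L_c)/(d_t/d_c)² = 7.118 / (0.667)² = 16.00.

16.0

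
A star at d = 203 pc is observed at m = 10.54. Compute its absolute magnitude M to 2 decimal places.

4.00

M = m − 5 log₁₀(d/10 pc) = 10.54 − 5 log₁₀(203/10)
  = 10.54 − 5 × 1.307 = 10.54 − 6.54 = 4.00.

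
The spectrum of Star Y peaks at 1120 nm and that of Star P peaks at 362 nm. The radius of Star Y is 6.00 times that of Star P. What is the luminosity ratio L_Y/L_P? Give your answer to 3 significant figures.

0.393

Wien's law gives T ∝ 1/λ_max, so T_Y/T_P = λ_P/λ_Y = 362/1120 = 0.3232.
Then L ∝ R²T⁴ gives L_Y/L_P = (6.00)² × (0.3232)⁴ = 36.00 × 0.01091 = 0.3929.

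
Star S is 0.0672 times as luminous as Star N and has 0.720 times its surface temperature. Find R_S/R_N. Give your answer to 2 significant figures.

L ∝ R²T⁴ gives R ∝ √L / T², so
R_S/R_N = √(0.0672) / (0.720)² = 0.2592 / 0.5184 = 0.5001.

0.50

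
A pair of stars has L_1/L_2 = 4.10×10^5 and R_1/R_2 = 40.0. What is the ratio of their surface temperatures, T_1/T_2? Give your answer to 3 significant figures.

L ∝ R²T⁴ gives T ∝ (L/R²)^(1/4), so
T_1/T_2 = (4.10×10^5 / 40.0²)^(1/4) = (256.2)^(1/4) = 4.001.

4.00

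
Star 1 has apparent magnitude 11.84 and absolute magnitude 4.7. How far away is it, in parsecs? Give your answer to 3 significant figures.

268 pc

m − M = 5 log₁₀(d/10 pc)
11.84 − (4.7) = 7.14 = 5 log₁₀(d/10)
d = 10 × 10^(7.14/5) = 10 × 10^1.428 = 267.9 pc.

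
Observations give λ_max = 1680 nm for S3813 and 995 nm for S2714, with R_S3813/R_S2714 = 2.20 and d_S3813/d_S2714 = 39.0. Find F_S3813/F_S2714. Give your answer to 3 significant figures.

Wien's law: T_S3813/T_S2714 = λ_S2714/λ_S3813 = 995/1680 = 0.5923.
L_S3813/L_S2714 = (R_S3813/R_S2714)²(T_S3813/T_S2714)⁴ = (2.20)²(0.5923)⁴ = 0.5955.
F_S3813/F_S2714 = (L_S3813/L_S2714)/(d_S3813/d_S2714)² = 0.5955/(39.0)² = 3.915×10^-4.

3.92×10^-4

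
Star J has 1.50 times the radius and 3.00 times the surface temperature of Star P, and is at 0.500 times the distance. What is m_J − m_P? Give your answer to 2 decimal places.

-7.16

L_J/L_P = (1.50)²(3.00)⁴ = 182.2.
F_J/F_P = (L_J/L_P)/(d_J/d_P)² = 182.2/0.2500 = 729.0.
m_J − m_P = −2.5 log₁₀(729.0) = -7.16.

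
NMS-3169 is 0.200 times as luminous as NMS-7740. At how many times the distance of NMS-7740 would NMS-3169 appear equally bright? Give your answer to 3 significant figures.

0.447

Equal flux requires L_NMS-3169/d_NMS-3169² = L_NMS-7740/d_NMS-7740², so d_NMS-3169/d_NMS-7740 = √(L_NMS-3169/L_NMS-7740)
= √(0.200) = 0.4472.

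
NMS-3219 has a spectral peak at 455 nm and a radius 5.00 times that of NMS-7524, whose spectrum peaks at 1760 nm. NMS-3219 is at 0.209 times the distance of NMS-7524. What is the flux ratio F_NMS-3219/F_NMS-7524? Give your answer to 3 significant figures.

1.28×10^5

Wien's law: T_NMS-3219/T_NMS-7524 = λ_NMS-7524/λ_NMS-3219 = 1760/455 = 3.868.
L_NMS-3219/L_NMS-7524 = (R_NMS-3219/R_NMS-7524)²(T_NMS-3219/T_NMS-7524)⁴ = (5.00)²(3.868)⁴ = 5597.
F_NMS-3219/F_NMS-7524 = (L_NMS-3219/L_NMS-7524)/(d_NMS-3219/d_NMS-7524)² = 5597/(0.209)² = 1.281×10^5.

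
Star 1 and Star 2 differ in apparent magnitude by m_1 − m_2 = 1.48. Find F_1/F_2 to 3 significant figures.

0.256

F_1/F_2 = 10^(−(m_1 − m_2)/2.5) = 10^(-1.48/2.5) = 10^-0.592 = 0.2559.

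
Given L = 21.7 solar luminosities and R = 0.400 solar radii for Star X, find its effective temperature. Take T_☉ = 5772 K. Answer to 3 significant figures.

T/T_☉ = (L/L_☉)^(1/4) / (R/R_☉)^(1/2)
T = 5772 × (21.7)^(1/4) / √(0.400) = 5772 × 2.158 / 0.6325 = 1.970×10^4 K.

1.97×10^4 K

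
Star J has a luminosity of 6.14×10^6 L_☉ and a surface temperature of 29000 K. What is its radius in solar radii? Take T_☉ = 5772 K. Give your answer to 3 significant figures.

98.2 solar radii

R/R_☉ = √(L/L_☉) / (T/T_☉)² = √(6.14×10^6) / (5.024)²
       = 2478 / 25.24 = 98.16.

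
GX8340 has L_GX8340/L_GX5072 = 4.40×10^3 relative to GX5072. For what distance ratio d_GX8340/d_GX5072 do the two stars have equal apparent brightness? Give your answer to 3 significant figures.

Equal flux requires L_GX8340/d_GX8340² = L_GX5072/d_GX5072², so d_GX8340/d_GX5072 = √(L_GX8340/L_GX5072)
= √(4.40×10^3) = 66.33.

66.3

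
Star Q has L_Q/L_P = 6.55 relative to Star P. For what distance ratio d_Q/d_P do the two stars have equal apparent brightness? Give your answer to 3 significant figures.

Equal flux requires L_Q/d_Q² = L_P/d_P², so d_Q/d_P = √(L_Q/L_P)
= √(6.55) = 2.559.

2.56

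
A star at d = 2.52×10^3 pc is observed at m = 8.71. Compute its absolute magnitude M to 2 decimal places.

-3.30

M = m − 5 log₁₀(d/10 pc) = 8.71 − 5 log₁₀(2.52×10^3/10)
  = 8.71 − 5 × 2.401 = 8.71 − 12.01 = -3.30.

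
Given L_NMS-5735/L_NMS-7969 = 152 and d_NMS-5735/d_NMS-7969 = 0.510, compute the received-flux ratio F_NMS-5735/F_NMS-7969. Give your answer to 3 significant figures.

F = L/(4πd²), so F_NMS-5735/F_NMS-7969 = (L_NMS-5735/L_NMS-7969) / (d_NMS-5735/d_NMS-7969)²
= 152 / (0.510)² = 152 / 0.2601 = 584.4.

584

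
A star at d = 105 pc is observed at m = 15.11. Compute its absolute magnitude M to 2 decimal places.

10.00

M = m − 5 log₁₀(d/10 pc) = 15.11 − 5 log₁₀(105/10)
  = 15.11 − 5 × 1.021 = 15.11 − 5.11 = 10.00.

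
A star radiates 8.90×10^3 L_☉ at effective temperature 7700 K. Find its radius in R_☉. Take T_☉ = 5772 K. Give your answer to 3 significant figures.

R/R_☉ = √(L/L_☉) / (T/T_☉)² = √(8.90×10^3) / (1.334)²
       = 94.34 / 1.780 = 53.01.

53.0 R_☉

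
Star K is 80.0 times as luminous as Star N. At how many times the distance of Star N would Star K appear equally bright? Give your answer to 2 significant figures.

Equal flux requires L_K/d_K² = L_N/d_N², so d_K/d_N = √(L_K/L_N)
= √(80.0) = 8.944.

8.9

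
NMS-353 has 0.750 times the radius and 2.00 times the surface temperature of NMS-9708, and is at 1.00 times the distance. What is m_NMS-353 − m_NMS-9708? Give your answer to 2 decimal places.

L_NMS-353/L_NMS-9708 = (0.750)²(2.00)⁴ = 9.000.
F_NMS-353/F_NMS-9708 = (L_NMS-353/L_NMS-9708)/(d_NMS-353/d_NMS-9708)² = 9.000/1.000 = 9.000.
m_NMS-353 − m_NMS-9708 = −2.5 log₁₀(9.000) = -2.39.

-2.39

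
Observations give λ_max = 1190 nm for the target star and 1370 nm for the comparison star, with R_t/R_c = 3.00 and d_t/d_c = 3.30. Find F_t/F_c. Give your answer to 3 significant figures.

Wien's law: T_t/T_c = λ_c/λ_t = 1370/1190 = 1.151.
L_t/L_c = (R_t/R_c)²(T_t/T_c)⁴ = (3.00)²(1.151)⁴ = 15.81.
F_t/F_c = (L_t/L_c)/(d_t/d_c)² = 15.81/(3.30)² = 1.452.

1.45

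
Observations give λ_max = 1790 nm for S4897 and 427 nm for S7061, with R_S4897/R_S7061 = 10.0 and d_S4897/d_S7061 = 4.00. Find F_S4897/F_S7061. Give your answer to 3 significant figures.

0.0202

Wien's law: T_S4897/T_S7061 = λ_S7061/λ_S4897 = 427/1790 = 0.2385.
L_S4897/L_S7061 = (R_S4897/R_S7061)²(T_S4897/T_S7061)⁴ = (10.0)²(0.2385)⁴ = 0.3238.
F_S4897/F_S7061 = (L_S4897/L_S7061)/(d_S4897/d_S7061)² = 0.3238/(4.00)² = 0.02024.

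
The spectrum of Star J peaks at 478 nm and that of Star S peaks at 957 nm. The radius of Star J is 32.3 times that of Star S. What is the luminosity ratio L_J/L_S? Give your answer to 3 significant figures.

1.68×10^4

Wien's law gives T ∝ 1/λ_max, so T_J/T_S = λ_S/λ_J = 957/478 = 2.002.
Then L ∝ R²T⁴ gives L_J/L_S = (32.3)² × (2.002)⁴ = 1043 × 16.07 = 1.676×10^4.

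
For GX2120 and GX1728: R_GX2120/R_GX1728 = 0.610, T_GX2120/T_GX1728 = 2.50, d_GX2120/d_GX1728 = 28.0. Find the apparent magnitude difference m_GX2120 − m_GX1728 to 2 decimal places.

L_GX2120/L_GX1728 = (0.610)²(2.50)⁴ = 14.54.
F_GX2120/F_GX1728 = (L_GX2120/L_GX1728)/(d_GX2120/d_GX1728)² = 14.54/784.0 = 0.01854.
m_GX2120 − m_GX1728 = −2.5 log₁₀(0.01854) = 4.33.

4.33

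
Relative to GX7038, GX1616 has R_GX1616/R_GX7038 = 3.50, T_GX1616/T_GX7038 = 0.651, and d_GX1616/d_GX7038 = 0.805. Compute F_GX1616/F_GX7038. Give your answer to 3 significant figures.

L_GX1616/L_GX7038 = (R_GX1616/R_GX7038)²(T_GX1616/T_GX7038)⁴ = (3.50)² × (0.651)⁴ = 2.200.
F_GX1616/F_GX7038 = (L_GX1616/L_GX7038)/(d_GX1616/d_GX7038)² = 2.200 / (0.805)² = 3.395.

3.40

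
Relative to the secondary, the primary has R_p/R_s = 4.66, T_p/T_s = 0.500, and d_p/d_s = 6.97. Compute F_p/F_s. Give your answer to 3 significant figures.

0.0279

L_p/L_s = (R_p/R_s)²(T_p/T_s)⁴ = (4.66)² × (0.500)⁴ = 1.357.
F_p/F_s = (L_p/L_s)/(d_p/d_s)² = 1.357 / (6.97)² = 0.02794.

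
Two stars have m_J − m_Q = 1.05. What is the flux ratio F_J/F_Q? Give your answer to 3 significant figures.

0.380

F_J/F_Q = 10^(−(m_J − m_Q)/2.5) = 10^(-1.05/2.5) = 10^-0.420 = 0.3802.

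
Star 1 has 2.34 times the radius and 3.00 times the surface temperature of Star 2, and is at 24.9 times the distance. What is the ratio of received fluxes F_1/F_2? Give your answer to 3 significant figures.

L_1/L_2 = (R_1/R_2)²(T_1/T_2)⁴ = (2.34)² × (3.00)⁴ = 443.5.
F_1/F_2 = (L_1/L_2)/(d_1/d_2)² = 443.5 / (24.9)² = 0.7153.

0.715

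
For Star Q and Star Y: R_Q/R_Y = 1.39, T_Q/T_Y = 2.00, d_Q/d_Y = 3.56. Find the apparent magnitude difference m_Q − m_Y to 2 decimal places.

L_Q/L_Y = (1.39)²(2.00)⁴ = 30.91.
F_Q/F_Y = (L_Q/L_Y)/(d_Q/d_Y)² = 30.91/12.67 = 2.439.
m_Q − m_Y = −2.5 log₁₀(2.439) = -0.97.

-0.97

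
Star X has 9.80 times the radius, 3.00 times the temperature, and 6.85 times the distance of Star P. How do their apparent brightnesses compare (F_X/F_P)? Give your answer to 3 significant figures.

166

L_X/L_P = (R_X/R_P)²(T_X/T_P)⁴ = (9.80)² × (3.00)⁴ = 7779.
F_X/F_P = (L_X/L_P)/(d_X/d_P)² = 7779 / (6.85)² = 165.8.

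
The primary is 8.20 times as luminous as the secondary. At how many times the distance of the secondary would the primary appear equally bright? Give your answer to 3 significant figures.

Equal flux requires L_p/d_p² = L_s/d_s², so d_p/d_s = √(L_p/L_s)
= √(8.20) = 2.864.

2.86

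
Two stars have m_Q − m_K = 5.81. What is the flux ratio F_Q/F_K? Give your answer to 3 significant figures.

0.00474

F_Q/F_K = 10^(−(m_Q − m_K)/2.5) = 10^(-5.81/2.5) = 10^-2.324 = 0.004742.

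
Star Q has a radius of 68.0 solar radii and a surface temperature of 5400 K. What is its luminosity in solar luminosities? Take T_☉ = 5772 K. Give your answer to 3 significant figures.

3.54×10^3 solar luminosities

L/L_☉ = (R/R_☉)² (T/T_☉)⁴ = (68.0)² × (5400/5772)⁴
       = 4624 × (0.9356)⁴ = 4624 × 0.7661 = 3542.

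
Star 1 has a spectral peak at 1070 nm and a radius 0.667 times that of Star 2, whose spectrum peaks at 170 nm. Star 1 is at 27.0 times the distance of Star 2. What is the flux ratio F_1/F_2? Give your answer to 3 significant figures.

3.89×10^-7

Wien's law: T_1/T_2 = λ_2/λ_1 = 170/1070 = 0.1589.
L_1/L_2 = (R_1/R_2)²(T_1/T_2)⁴ = (0.667)²(0.1589)⁴ = 2.835×10^-4.
F_1/F_2 = (L_1/L_2)/(d_1/d_2)² = 2.835×10^-4/(27.0)² = 3.889×10^-7.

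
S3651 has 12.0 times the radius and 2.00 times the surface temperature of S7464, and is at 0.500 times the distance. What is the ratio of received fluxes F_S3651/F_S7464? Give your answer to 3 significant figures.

L_S3651/L_S7464 = (R_S3651/R_S7464)²(T_S3651/T_S7464)⁴ = (12.0)² × (2.00)⁴ = 2304.
F_S3651/F_S7464 = (L_S3651/L_S7464)/(d_S3651/d_S7464)² = 2304 / (0.500)² = 9216.

9.22×10^3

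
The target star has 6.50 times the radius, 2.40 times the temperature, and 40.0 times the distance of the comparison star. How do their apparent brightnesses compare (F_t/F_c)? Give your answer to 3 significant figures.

L_t/L_c = (R_t/R_c)²(T_t/T_c)⁴ = (6.50)² × (2.40)⁴ = 1402.
F_t/F_c = (L_t/L_c)/(d_t/d_c)² = 1402 / (40.0)² = 0.8761.

0.876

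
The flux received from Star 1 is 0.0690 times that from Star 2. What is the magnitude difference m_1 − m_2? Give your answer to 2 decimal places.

m_1 − m_2 = −2.5 log₁₀(F_1/F_2) = −2.5 log₁₀(0.0690) = −2.5 × (-1.161) = 2.903.

2.90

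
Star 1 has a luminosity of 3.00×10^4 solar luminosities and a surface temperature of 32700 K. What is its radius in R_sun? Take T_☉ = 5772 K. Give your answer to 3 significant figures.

R/R_☉ = √(L/L_☉) / (T/T_☉)² = √(3.00×10^4) / (5.665)²
       = 173.2 / 32.10 = 5.397.

5.40 R_sun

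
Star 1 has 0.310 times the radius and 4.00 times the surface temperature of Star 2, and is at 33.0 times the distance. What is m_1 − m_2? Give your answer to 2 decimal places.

L_1/L_2 = (0.310)²(4.00)⁴ = 24.60.
F_1/F_2 = (L_1/L_2)/(d_1/d_2)² = 24.60/1089 = 0.02259.
m_1 − m_2 = −2.5 log₁₀(0.02259) = 4.12.

4.12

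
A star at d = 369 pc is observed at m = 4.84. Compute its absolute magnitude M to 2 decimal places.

-3.00

M = m − 5 log₁₀(d/10 pc) = 4.84 − 5 log₁₀(369/10)
  = 4.84 − 5 × 1.567 = 4.84 − 7.84 = -3.00.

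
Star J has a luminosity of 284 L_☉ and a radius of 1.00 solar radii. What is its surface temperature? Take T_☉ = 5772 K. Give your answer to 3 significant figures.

T/T_☉ = (L/L_☉)^(1/4) / (R/R_☉)^(1/2)
T = 5772 × (284)^(1/4) / √(1.00) = 5772 × 4.105 / 1.000 = 2.369×10^4 K.

2.37×10^4 K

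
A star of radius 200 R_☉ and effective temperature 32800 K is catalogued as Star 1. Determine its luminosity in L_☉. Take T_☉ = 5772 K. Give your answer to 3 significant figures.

4.17×10^7 L_☉

L/L_☉ = (R/R_☉)² (T/T_☉)⁴ = (200)² × (32800/5772)⁴
       = 4.000×10^4 × (5.683)⁴ = 4.000×10^4 × 1043 = 4.171×10^7.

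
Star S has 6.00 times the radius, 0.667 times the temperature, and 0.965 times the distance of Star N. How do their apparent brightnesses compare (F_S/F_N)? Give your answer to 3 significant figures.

L_S/L_N = (R_S/R_N)²(T_S/T_N)⁴ = (6.00)² × (0.667)⁴ = 7.125.
F_S/F_N = (L_S/L_N)/(d_S/d_N)² = 7.125 / (0.965)² = 7.652.

7.65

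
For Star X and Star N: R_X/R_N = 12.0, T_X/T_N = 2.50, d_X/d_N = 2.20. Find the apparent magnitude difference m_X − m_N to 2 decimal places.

-7.66

L_X/L_N = (12.0)²(2.50)⁴ = 5625.
F_X/F_N = (L_X/L_N)/(d_X/d_N)² = 5625/4.840 = 1162.
m_X − m_N = −2.5 log₁₀(1162) = -7.66.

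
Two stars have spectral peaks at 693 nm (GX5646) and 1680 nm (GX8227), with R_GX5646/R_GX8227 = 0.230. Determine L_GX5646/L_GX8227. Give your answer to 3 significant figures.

1.83

Wien's law gives T ∝ 1/λ_max, so T_GX5646/T_GX8227 = λ_GX8227/λ_GX5646 = 1680/693 = 2.424.
Then L ∝ R²T⁴ gives L_GX5646/L_GX8227 = (0.230)² × (2.424)⁴ = 0.05290 × 34.54 = 1.827.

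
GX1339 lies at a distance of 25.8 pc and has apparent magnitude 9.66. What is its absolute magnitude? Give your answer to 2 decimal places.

M = m − 5 log₁₀(d/10 pc) = 9.66 − 5 log₁₀(25.8/10)
  = 9.66 − 5 × 0.412 = 9.66 − 2.06 = 7.60.

7.60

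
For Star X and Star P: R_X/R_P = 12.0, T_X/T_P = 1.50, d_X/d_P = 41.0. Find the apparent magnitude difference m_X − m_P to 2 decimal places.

0.91

L_X/L_P = (12.0)²(1.50)⁴ = 729.0.
F_X/F_P = (L_X/L_P)/(d_X/d_P)² = 729.0/1681 = 0.4337.
m_X − m_P = −2.5 log₁₀(0.4337) = 0.91.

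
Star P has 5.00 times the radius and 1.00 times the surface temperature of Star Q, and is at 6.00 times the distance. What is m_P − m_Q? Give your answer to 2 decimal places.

0.40

L_P/L_Q = (5.00)²(1.00)⁴ = 25.00.
F_P/F_Q = (L_P/L_Q)/(d_P/d_Q)² = 25.00/36.00 = 0.6944.
m_P − m_Q = −2.5 log₁₀(0.6944) = 0.40.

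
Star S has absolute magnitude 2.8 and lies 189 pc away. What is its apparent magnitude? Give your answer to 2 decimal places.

m = M + 5 log₁₀(d/10 pc) = 2.8 + 5 log₁₀(189/10)
  = 2.8 + 5 × 1.276 = 2.8 + 6.38 = 9.18.

9.18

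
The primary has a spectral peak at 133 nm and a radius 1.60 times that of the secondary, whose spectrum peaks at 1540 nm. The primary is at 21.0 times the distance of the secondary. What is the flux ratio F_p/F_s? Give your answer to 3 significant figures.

Wien's law: T_p/T_s = λ_s/λ_p = 1540/133 = 11.58.
L_p/L_s = (R_p/R_s)²(T_p/T_s)⁴ = (1.60)²(11.58)⁴ = 4.602×10^4.
F_p/F_s = (L_p/L_s)/(d_p/d_s)² = 4.602×10^4/(21.0)² = 104.3.

104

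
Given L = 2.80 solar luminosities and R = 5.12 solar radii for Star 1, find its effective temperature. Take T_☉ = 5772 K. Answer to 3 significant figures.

3.30×10^3 K

T/T_☉ = (L/L_☉)^(1/4) / (R/R_☉)^(1/2)
T = 5772 × (2.80)^(1/4) / √(5.12) = 5772 × 1.294 / 2.263 = 3300 K.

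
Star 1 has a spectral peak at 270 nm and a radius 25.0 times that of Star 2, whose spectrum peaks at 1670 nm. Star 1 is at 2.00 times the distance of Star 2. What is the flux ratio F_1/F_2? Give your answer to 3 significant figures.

Wien's law: T_1/T_2 = λ_2/λ_1 = 1670/270 = 6.185.
L_1/L_2 = (R_1/R_2)²(T_1/T_2)⁴ = (25.0)²(6.185)⁴ = 9.147×10^5.
F_1/F_2 = (L_1/L_2)/(d_1/d_2)² = 9.147×10^5/(2.00)² = 2.287×10^5.

2.29×10^5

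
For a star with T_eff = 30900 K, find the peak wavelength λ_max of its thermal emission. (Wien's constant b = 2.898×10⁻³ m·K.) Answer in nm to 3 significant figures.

93.8 nm

λ_max = b/T = 2.898×10⁻³ / 30900 = 9.38×10^-8 m = 93.79 nm.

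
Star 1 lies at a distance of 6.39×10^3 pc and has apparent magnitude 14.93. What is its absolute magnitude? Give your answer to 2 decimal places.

0.90

M = m − 5 log₁₀(d/10 pc) = 14.93 − 5 log₁₀(6.39×10^3/10)
  = 14.93 − 5 × 2.806 = 14.93 − 14.03 = 0.90.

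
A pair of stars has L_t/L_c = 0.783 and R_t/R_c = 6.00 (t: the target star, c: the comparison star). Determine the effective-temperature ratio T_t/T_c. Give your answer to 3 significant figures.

L ∝ R²T⁴ gives T ∝ (L/R²)^(1/4), so
T_t/T_c = (0.783 / 6.00²)^(1/4) = (0.02175)^(1/4) = 0.3840.

0.384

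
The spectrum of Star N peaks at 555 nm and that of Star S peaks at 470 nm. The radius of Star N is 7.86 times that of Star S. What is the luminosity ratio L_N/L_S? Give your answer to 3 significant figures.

Wien's law gives T ∝ 1/λ_max, so T_N/T_S = λ_S/λ_N = 470/555 = 0.8468.
Then L ∝ R²T⁴ gives L_N/L_S = (7.86)² × (0.8468)⁴ = 61.78 × 0.5143 = 31.77.

31.8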